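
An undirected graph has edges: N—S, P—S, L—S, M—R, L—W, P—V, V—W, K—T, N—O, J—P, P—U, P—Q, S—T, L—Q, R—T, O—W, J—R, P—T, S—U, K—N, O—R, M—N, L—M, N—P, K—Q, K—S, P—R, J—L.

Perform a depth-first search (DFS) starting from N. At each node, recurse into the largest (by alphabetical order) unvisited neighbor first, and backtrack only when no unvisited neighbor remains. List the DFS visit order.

Visit N
N → S
S → U
U → P
P → V
V → W
W → O
O → R
R → T
T → K
K → Q
Q → L
L → M
L → J

N → S → U → P → V → W → O → R → T → K → Q → L → M → J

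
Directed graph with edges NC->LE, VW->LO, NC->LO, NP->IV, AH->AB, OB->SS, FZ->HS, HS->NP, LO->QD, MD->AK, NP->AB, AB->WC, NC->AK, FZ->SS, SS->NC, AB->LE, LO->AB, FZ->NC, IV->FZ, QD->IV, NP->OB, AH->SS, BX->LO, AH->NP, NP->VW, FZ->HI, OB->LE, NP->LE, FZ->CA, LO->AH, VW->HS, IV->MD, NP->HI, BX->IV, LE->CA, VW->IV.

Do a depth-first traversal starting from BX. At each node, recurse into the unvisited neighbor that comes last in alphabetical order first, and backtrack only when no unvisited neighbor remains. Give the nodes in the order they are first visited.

BX → LO → QD → IV → MD → AK → FZ → SS → NC → LE → CA → HS → NP → VW → OB → HI → AB → WC → AH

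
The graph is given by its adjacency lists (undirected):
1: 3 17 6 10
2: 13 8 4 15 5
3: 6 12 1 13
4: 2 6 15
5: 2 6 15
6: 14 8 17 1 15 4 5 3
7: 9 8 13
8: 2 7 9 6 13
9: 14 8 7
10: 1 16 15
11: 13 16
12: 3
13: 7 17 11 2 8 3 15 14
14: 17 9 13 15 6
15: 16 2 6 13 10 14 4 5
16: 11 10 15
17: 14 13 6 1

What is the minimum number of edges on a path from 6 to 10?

2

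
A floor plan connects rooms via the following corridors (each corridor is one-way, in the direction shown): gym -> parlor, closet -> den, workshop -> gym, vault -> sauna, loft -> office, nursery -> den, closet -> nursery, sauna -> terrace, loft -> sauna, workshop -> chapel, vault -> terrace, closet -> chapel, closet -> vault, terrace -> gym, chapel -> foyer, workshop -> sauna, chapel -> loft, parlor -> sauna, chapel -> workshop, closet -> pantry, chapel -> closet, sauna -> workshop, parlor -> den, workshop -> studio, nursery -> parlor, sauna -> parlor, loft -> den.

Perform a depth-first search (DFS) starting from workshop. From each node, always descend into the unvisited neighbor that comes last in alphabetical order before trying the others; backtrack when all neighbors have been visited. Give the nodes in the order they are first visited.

Visit workshop
workshop → studio
workshop → sauna
sauna → terrace
terrace → gym
gym → parlor
parlor → den
workshop → chapel
chapel → loft
loft → office
chapel → foyer
chapel → closet
closet → vault
closet → pantry
closet → nursery

workshop → studio → sauna → terrace → gym → parlor → den → chapel → loft → office → foyer → closet → vault → pantry → nursery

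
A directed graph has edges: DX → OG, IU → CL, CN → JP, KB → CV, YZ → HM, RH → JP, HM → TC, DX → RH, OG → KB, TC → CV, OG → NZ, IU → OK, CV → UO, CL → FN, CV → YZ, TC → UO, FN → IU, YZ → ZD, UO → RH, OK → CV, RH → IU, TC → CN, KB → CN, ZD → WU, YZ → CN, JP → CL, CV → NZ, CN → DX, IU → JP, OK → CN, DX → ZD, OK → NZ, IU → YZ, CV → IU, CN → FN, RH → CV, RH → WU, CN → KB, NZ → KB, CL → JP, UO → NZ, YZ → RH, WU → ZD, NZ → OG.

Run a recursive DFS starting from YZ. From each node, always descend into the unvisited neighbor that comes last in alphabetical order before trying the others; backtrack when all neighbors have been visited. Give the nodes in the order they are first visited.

Visit YZ
YZ → ZD
ZD → WU
YZ → RH
RH → JP
JP → CL
CL → FN
FN → IU
IU → OK
OK → NZ
NZ → OG
OG → KB
KB → CV
CV → UO
KB → CN
CN → DX
YZ → HM
HM → TC

YZ, ZD, WU, RH, JP, CL, FN, IU, OK, NZ, OG, KB, CV, UO, CN, DX, HM, TC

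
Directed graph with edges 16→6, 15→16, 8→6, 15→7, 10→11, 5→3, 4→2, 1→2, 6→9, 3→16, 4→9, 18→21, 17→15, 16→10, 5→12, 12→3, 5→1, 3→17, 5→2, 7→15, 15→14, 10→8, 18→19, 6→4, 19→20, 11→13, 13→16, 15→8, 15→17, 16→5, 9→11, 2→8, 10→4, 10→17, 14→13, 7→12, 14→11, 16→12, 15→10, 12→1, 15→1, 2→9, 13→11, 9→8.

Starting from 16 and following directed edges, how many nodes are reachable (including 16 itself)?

17

BFS from 16 visits: 16, 5, 6, 10, 12, 1, 2, 3, 4, 9, 8, 11, 17, 13, 15, 7, 14
Reachable nodes: 17 of 21 total.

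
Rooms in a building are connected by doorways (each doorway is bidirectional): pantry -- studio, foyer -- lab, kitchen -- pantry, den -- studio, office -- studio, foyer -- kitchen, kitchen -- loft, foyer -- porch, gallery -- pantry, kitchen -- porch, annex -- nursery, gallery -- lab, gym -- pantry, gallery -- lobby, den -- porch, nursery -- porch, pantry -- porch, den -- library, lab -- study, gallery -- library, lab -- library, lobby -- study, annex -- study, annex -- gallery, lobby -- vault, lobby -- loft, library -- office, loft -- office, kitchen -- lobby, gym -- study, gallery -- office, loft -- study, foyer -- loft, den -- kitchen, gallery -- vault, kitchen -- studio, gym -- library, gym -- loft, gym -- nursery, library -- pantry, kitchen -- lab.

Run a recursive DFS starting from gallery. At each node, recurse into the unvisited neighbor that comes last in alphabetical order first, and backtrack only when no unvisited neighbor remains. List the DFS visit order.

Visit gallery
gallery → vault
vault → lobby
lobby → study
study → loft
loft → office
office → studio
studio → pantry
pantry → porch
porch → nursery
nursery → gym
gym → library
library → lab
lab → kitchen
kitchen → foyer
kitchen → den
nursery → annex

gallery -> vault -> lobby -> study -> loft -> office -> studio -> pantry -> porch -> nursery -> gym -> library -> lab -> kitchen -> foyer -> den -> annex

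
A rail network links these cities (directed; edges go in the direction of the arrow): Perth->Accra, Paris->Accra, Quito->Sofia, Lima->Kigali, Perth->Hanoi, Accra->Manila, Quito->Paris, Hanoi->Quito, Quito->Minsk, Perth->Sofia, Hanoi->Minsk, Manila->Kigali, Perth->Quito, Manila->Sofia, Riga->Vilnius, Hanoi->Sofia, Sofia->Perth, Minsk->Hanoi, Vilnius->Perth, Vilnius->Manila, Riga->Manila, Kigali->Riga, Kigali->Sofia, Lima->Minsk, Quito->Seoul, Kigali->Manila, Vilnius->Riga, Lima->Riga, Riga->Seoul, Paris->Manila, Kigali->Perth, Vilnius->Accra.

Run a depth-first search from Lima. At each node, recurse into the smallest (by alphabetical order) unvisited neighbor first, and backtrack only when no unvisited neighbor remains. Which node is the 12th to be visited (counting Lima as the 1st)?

Riga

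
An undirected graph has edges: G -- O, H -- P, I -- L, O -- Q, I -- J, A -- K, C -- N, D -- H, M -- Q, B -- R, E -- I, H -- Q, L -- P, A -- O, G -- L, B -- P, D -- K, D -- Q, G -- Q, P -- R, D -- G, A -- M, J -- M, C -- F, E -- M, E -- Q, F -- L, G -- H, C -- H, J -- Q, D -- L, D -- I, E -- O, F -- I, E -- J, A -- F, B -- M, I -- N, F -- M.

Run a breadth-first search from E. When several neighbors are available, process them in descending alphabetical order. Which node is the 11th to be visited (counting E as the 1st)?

Visit E; enqueue Q, O, M, J, I → queue [Q, O, M, J, I]
Visit Q; enqueue H, G, D → queue [O, M, J, I, H, G, D]
Visit O; enqueue A → queue [M, J, I, H, G, D, A]
Visit M; enqueue F, B → queue [J, I, H, G, D, A, F, B]
Visit J → queue [I, H, G, D, A, F, B]
Visit I; enqueue N, L → queue [H, G, D, A, F, B, N, L]
Visit H; enqueue P, C → queue [G, D, A, F, B, N, L, P, C]
Visit G → queue [D, A, F, B, N, L, P, C]
Visit D; enqueue K → queue [A, F, B, N, L, P, C, K]
Visit A → queue [F, B, N, L, P, C, K]
Visit F → queue [B, N, L, P, C, K]
Visit B; enqueue R → queue [N, L, P, C, K, R]
Visit N → queue [L, P, C, K, R]
Visit L → queue [P, C, K, R]
Visit P → queue [C, K, R]
Visit C → queue [K, R]
Visit K → queue [R]
Visit R → queue []

Visit order: E, Q, O, M, J, I, H, G, D, A, F, B, N, L, P, C, K, R

F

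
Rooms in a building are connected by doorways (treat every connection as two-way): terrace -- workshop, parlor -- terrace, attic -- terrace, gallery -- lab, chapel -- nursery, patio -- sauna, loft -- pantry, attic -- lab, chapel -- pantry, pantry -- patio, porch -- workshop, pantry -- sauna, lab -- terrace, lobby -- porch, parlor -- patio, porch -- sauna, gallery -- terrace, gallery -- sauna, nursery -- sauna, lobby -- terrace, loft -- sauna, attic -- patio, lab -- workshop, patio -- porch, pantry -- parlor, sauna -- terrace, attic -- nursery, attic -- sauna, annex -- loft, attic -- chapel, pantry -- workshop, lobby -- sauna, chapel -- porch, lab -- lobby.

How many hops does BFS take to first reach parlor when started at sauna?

Level 0: sauna
Level 1: attic, gallery, lobby, loft, nursery, pantry, patio, porch, terrace
Level 2: annex, chapel, lab, parlor, workshop
parlor first appears at level 2.

2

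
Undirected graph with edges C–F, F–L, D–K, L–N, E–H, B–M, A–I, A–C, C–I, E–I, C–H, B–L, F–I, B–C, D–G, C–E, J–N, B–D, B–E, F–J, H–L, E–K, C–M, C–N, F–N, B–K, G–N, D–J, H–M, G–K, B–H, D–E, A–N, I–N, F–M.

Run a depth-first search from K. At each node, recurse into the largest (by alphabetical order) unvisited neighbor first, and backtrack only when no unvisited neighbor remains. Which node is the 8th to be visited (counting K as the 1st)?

Visit K
K → G
G → N
N → L
L → H
H → M
M → F
F → J
J → D
D → E
E → I
I → C
C → B
C → A

Visit order: K, G, N, L, H, M, F, J, D, E, I, C, B, A

J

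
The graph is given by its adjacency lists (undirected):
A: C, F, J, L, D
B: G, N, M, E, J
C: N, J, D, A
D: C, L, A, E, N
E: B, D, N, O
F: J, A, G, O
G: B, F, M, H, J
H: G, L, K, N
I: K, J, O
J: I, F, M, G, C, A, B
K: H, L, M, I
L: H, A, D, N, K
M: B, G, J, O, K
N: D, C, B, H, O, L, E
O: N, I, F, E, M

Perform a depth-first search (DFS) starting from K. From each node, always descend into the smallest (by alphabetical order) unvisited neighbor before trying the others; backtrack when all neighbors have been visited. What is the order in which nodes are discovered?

Visit K
K → H
H → G
G → B
B → E
E → D
D → A
A → C
C → J
J → F
F → O
O → I
O → M
O → N
N → L

K → H → G → B → E → D → A → C → J → F → O → I → M → N → L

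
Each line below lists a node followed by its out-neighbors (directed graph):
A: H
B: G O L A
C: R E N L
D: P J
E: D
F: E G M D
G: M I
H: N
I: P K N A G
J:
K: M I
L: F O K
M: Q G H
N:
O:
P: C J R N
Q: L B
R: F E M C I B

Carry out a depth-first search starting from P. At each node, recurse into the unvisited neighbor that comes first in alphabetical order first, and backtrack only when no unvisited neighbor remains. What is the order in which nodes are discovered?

Visit P
P → C
C → E
E → D
D → J
C → L
L → F
F → G
G → I
I → A
A → H
H → N
I → K
K → M
M → Q
Q → B
B → O
C → R

P C E D J L F G I A H N K M Q B O R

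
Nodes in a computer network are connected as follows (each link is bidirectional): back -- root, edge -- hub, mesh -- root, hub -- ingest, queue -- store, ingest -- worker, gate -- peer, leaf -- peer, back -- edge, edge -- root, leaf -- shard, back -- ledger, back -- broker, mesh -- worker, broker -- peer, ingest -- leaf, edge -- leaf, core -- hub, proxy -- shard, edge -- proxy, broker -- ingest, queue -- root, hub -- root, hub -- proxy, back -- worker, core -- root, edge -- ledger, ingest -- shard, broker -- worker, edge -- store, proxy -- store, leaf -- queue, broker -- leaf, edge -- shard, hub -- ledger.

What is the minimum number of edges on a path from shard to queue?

2

Level 0: shard
Level 1: edge, ingest, leaf, proxy
Level 2: back, broker, hub, ledger, peer, queue, root, store, worker
Level 3: core, gate, mesh
queue first appears at level 2.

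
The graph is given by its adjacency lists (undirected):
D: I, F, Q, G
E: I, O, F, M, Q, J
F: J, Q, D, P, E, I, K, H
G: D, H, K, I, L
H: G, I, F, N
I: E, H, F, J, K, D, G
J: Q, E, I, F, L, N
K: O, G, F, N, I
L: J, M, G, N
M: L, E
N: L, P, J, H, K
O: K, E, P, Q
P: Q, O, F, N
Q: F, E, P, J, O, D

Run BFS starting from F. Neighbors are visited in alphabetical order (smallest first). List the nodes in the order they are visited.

Visit F; enqueue D, E, H, I, J, K, P, Q → queue [D, E, H, I, J, K, P, Q]
Visit D; enqueue G → queue [E, H, I, J, K, P, Q, G]
Visit E; enqueue M, O → queue [H, I, J, K, P, Q, G, M, O]
Visit H; enqueue N → queue [I, J, K, P, Q, G, M, O, N]
Visit I → queue [J, K, P, Q, G, M, O, N]
Visit J; enqueue L → queue [K, P, Q, G, M, O, N, L]
Visit K → queue [P, Q, G, M, O, N, L]
Visit P → queue [Q, G, M, O, N, L]
Visit Q → queue [G, M, O, N, L]
Visit G → queue [M, O, N, L]
Visit M → queue [O, N, L]
Visit O → queue [N, L]
Visit N → queue [L]
Visit L → queue []

F, D, E, H, I, J, K, P, Q, G, M, O, N, L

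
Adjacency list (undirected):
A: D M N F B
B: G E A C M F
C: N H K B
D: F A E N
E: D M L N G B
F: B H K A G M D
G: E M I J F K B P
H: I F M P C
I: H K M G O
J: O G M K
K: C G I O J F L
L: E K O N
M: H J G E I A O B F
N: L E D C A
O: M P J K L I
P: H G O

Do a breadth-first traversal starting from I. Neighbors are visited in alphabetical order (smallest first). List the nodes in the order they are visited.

I, G, H, K, M, O, B, E, F, J, P, C, L, A, D, N

Visit I; enqueue G, H, K, M, O → queue [G, H, K, M, O]
Visit G; enqueue B, E, F, J, P → queue [H, K, M, O, B, E, F, J, P]
Visit H; enqueue C → queue [K, M, O, B, E, F, J, P, C]
Visit K; enqueue L → queue [M, O, B, E, F, J, P, C, L]
Visit M; enqueue A → queue [O, B, E, F, J, P, C, L, A]
Visit O → queue [B, E, F, J, P, C, L, A]
Visit B → queue [E, F, J, P, C, L, A]
Visit E; enqueue D, N → queue [F, J, P, C, L, A, D, N]
Visit F → queue [J, P, C, L, A, D, N]
Visit J → queue [P, C, L, A, D, N]
Visit P → queue [C, L, A, D, N]
Visit C → queue [L, A, D, N]
Visit L → queue [A, D, N]
Visit A → queue [D, N]
Visit D → queue [N]
Visit N → queue []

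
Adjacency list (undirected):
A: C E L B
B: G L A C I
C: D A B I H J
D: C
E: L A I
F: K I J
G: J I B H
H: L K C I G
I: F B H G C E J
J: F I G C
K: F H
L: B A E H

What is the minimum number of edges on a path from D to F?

3

Level 0: D
Level 1: C
Level 2: A, B, H, I, J
Level 3: E, F, G, K, L
F first appears at level 3.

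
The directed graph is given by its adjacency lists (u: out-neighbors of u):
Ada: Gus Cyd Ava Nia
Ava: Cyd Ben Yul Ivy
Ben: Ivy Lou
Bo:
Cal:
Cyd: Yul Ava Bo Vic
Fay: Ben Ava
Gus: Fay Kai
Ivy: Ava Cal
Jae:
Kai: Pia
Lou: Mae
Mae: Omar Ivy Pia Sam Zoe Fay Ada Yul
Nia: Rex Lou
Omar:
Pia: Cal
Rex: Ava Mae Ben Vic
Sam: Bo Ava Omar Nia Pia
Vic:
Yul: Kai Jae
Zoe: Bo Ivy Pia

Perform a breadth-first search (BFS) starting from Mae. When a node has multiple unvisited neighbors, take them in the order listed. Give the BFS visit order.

Visit Mae; enqueue Omar, Ivy, Pia, Sam, Zoe, Fay, Ada, Yul → queue [Omar, Ivy, Pia, Sam, Zoe, Fay, Ada, Yul]
Visit Omar → queue [Ivy, Pia, Sam, Zoe, Fay, Ada, Yul]
Visit Ivy; enqueue Ava, Cal → queue [Pia, Sam, Zoe, Fay, Ada, Yul, Ava, Cal]
Visit Pia → queue [Sam, Zoe, Fay, Ada, Yul, Ava, Cal]
Visit Sam; enqueue Bo, Nia → queue [Zoe, Fay, Ada, Yul, Ava, Cal, Bo, Nia]
Visit Zoe → queue [Fay, Ada, Yul, Ava, Cal, Bo, Nia]
Visit Fay; enqueue Ben → queue [Ada, Yul, Ava, Cal, Bo, Nia, Ben]
Visit Ada; enqueue Gus, Cyd → queue [Yul, Ava, Cal, Bo, Nia, Ben, Gus, Cyd]
Visit Yul; enqueue Kai, Jae → queue [Ava, Cal, Bo, Nia, Ben, Gus, Cyd, Kai, Jae]
Visit Ava → queue [Cal, Bo, Nia, Ben, Gus, Cyd, Kai, Jae]
Visit Cal → queue [Bo, Nia, Ben, Gus, Cyd, Kai, Jae]
Visit Bo → queue [Nia, Ben, Gus, Cyd, Kai, Jae]
Visit Nia; enqueue Rex, Lou → queue [Ben, Gus, Cyd, Kai, Jae, Rex, Lou]
Visit Ben → queue [Gus, Cyd, Kai, Jae, Rex, Lou]
Visit Gus → queue [Cyd, Kai, Jae, Rex, Lou]
Visit Cyd; enqueue Vic → queue [Kai, Jae, Rex, Lou, Vic]
Visit Kai → queue [Jae, Rex, Lou, Vic]
Visit Jae → queue [Rex, Lou, Vic]
Visit Rex → queue [Lou, Vic]
Visit Lou → queue [Vic]
Visit Vic → queue []

Mae → Omar → Ivy → Pia → Sam → Zoe → Fay → Ada → Yul → Ava → Cal → Bo → Nia → Ben → Gus → Cyd → Kai → Jae → Rex → Lou → Vic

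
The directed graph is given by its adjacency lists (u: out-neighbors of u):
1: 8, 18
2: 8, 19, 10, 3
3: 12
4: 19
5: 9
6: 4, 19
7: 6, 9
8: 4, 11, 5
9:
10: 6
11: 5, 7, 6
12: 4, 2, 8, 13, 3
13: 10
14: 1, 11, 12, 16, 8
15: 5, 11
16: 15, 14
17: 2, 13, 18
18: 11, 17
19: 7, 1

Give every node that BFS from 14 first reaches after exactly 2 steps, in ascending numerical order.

Level 0: 14
Level 1: 1, 8, 11, 12, 16
Level 2: 2, 3, 4, 5, 6, 7, 13, 15, 18
Level 3: 9, 10, 17, 19

2, 3, 4, 5, 6, 7, 13, 15, 18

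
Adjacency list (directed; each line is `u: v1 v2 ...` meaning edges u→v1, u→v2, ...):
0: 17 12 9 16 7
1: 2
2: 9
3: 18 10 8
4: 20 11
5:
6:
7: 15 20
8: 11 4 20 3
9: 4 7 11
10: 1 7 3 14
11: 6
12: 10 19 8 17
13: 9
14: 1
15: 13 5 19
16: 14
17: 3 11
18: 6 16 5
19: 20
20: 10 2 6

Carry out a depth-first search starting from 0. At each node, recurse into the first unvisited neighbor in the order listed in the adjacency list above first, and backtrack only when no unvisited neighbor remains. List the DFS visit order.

Visit 0
0 → 17
17 → 3
3 → 18
18 → 6
18 → 16
16 → 14
14 → 1
1 → 2
2 → 9
9 → 4
4 → 20
20 → 10
10 → 7
7 → 15
15 → 13
15 → 5
15 → 19
4 → 11
3 → 8
0 → 12

0 17 3 18 6 16 14 1 2 9 4 20 10 7 15 13 5 19 11 8 12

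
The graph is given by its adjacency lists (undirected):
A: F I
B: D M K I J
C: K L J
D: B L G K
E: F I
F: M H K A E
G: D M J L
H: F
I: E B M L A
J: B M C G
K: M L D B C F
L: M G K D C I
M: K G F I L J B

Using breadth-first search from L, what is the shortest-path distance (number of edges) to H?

3

Level 0: L
Level 1: C, D, G, I, K, M
Level 2: A, B, E, F, J
Level 3: H
H first appears at level 3.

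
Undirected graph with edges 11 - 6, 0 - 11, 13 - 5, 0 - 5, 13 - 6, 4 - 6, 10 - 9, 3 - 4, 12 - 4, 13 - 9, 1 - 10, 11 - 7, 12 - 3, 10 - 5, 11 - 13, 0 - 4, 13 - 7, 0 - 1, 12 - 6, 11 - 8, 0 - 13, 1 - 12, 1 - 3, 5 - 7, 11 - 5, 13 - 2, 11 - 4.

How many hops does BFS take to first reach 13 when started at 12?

Level 0: 12
Level 1: 1, 3, 4, 6
Level 2: 0, 10, 11, 13
Level 3: 2, 5, 7, 8, 9
13 first appears at level 2.

2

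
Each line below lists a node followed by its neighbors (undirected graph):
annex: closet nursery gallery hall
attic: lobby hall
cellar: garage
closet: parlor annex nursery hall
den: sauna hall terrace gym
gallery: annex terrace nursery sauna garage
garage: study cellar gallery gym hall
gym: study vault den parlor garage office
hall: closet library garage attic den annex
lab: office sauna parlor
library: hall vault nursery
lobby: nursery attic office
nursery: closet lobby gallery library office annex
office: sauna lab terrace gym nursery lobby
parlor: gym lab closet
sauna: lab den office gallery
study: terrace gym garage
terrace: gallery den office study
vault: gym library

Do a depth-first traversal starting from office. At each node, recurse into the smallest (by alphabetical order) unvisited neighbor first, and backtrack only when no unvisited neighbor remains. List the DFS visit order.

office, gym, den, hall, annex, closet, nursery, gallery, garage, cellar, study, terrace, sauna, lab, parlor, library, vault, lobby, attic

Visit office
office → gym
gym → den
den → hall
hall → annex
annex → closet
closet → nursery
nursery → gallery
gallery → garage
garage → cellar
garage → study
study → terrace
gallery → sauna
sauna → lab
lab → parlor
nursery → library
library → vault
nursery → lobby
lobby → attic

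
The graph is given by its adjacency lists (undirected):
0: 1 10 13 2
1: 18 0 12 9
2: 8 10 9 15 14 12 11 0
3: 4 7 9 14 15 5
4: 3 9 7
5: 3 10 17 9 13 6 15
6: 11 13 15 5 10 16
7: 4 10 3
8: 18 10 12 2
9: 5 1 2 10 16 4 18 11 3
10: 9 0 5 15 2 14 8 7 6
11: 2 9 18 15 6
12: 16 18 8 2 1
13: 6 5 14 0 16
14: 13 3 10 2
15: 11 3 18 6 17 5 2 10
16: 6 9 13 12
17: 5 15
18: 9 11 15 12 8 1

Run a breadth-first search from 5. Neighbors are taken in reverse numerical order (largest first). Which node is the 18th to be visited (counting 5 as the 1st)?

1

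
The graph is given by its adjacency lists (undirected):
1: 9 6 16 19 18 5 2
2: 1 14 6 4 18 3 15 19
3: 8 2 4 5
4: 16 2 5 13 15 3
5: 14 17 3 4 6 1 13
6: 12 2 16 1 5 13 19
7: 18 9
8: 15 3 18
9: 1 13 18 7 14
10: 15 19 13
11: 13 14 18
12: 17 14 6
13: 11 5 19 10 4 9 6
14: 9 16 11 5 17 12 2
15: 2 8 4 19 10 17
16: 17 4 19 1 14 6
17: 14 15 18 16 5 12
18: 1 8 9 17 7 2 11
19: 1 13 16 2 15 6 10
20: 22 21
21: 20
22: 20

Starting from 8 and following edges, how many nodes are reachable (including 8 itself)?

19

BFS from 8 visits: 8, 15, 3, 18, 2, 4, 19, 10, 17, 5, 1, 9, 7, 11, 14, 6, 16, 13, 12
Reachable nodes: 19 of 22 total.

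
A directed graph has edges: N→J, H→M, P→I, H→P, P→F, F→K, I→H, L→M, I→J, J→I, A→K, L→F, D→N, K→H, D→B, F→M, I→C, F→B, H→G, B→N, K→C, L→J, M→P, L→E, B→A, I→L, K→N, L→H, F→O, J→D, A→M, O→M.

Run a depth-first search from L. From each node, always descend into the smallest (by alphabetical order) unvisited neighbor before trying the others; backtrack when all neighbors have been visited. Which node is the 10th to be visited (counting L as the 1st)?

M

Visit L
L → E
L → F
F → B
B → A
A → K
K → C
K → H
H → G
H → M
M → P
P → I
I → J
J → D
D → N
F → O

Visit order: L, E, F, B, A, K, C, H, G, M, P, I, J, D, N, O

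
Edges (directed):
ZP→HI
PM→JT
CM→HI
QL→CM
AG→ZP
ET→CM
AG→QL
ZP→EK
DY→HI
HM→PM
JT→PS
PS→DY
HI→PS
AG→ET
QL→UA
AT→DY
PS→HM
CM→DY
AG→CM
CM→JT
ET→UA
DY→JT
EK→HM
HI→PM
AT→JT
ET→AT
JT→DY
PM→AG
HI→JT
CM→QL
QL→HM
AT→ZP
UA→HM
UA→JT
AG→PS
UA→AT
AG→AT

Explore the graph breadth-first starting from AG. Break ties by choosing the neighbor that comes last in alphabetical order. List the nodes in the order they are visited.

AG → ZP → QL → PS → ET → CM → AT → HI → EK → UA → HM → DY → JT → PM

Visit AG; enqueue ZP, QL, PS, ET, CM, AT → queue [ZP, QL, PS, ET, CM, AT]
Visit ZP; enqueue HI, EK → queue [QL, PS, ET, CM, AT, HI, EK]
Visit QL; enqueue UA, HM → queue [PS, ET, CM, AT, HI, EK, UA, HM]
Visit PS; enqueue DY → queue [ET, CM, AT, HI, EK, UA, HM, DY]
Visit ET → queue [CM, AT, HI, EK, UA, HM, DY]
Visit CM; enqueue JT → queue [AT, HI, EK, UA, HM, DY, JT]
Visit AT → queue [HI, EK, UA, HM, DY, JT]
Visit HI; enqueue PM → queue [EK, UA, HM, DY, JT, PM]
Visit EK → queue [UA, HM, DY, JT, PM]
Visit UA → queue [HM, DY, JT, PM]
Visit HM → queue [DY, JT, PM]
Visit DY → queue [JT, PM]
Visit JT → queue [PM]
Visit PM → queue []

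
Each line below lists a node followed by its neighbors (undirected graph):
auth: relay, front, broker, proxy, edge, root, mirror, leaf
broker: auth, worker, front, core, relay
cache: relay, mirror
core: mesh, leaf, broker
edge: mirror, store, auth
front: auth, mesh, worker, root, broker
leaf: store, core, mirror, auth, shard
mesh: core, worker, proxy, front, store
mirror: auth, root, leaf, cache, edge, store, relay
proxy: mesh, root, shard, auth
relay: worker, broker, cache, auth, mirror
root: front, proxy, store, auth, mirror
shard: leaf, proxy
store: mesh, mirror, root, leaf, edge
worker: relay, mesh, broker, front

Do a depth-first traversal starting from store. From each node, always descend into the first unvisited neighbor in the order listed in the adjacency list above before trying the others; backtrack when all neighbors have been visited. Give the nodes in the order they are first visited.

Visit store
store → mesh
mesh → core
core → leaf
leaf → mirror
mirror → auth
auth → relay
relay → worker
worker → broker
broker → front
front → root
root → proxy
proxy → shard
relay → cache
auth → edge

store, mesh, core, leaf, mirror, auth, relay, worker, broker, front, root, proxy, shard, cache, edge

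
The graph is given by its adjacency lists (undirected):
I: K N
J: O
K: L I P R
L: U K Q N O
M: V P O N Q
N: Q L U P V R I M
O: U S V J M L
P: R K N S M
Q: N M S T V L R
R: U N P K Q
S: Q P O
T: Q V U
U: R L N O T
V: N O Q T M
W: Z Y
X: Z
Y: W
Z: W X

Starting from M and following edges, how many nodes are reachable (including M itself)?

BFS from M visits: M, V, P, O, N, Q, T, R, K, S, U, J, L, I
Reachable nodes: 14 of 18 total.

14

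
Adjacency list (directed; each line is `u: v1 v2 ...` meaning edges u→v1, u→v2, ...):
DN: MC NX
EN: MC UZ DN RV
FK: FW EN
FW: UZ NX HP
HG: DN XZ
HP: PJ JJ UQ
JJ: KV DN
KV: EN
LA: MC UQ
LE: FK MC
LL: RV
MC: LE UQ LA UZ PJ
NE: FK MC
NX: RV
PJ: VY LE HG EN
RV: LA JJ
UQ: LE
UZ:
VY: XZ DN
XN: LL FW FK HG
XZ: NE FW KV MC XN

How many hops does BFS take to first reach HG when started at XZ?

2

Level 0: XZ
Level 1: FW, KV, MC, NE, XN
Level 2: EN, FK, HG, HP, LA, LE, LL, NX, PJ, UQ, UZ
Level 3: DN, JJ, RV, VY
HG first appears at level 2.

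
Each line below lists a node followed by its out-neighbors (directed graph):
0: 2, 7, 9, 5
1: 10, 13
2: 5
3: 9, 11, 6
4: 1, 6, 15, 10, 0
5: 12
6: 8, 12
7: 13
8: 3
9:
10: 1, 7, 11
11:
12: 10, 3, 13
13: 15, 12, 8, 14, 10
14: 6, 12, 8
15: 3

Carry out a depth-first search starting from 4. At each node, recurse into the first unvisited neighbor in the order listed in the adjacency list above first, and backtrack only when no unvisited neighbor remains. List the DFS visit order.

4 → 1 → 10 → 7 → 13 → 15 → 3 → 9 → 11 → 6 → 8 → 12 → 14 → 0 → 2 → 5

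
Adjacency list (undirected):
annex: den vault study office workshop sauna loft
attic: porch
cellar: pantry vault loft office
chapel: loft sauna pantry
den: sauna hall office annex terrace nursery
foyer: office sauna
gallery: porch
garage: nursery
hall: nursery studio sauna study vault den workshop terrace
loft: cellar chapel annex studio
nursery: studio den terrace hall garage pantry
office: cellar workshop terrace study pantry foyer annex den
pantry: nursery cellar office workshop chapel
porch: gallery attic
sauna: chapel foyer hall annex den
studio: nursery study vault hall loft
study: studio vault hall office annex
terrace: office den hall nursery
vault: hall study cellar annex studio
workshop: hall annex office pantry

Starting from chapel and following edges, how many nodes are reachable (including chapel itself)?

17

BFS from chapel visits: chapel, loft, sauna, pantry, cellar, annex, studio, foyer, hall, den, nursery, office, workshop, vault, study, terrace, garage
Reachable nodes: 17 of 20 total.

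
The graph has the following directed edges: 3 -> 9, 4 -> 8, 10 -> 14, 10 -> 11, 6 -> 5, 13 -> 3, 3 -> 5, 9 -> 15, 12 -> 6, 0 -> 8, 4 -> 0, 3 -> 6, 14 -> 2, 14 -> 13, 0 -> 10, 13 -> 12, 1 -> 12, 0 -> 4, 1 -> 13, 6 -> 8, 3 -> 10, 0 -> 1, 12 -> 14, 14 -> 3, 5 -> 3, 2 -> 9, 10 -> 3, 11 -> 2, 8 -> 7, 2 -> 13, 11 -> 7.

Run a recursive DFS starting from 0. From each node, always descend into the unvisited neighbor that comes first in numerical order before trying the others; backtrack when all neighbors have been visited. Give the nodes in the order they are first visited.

0 1 12 6 5 3 9 15 10 11 2 13 7 14 8 4

Visit 0
0 → 1
1 → 12
12 → 6
6 → 5
5 → 3
3 → 9
9 → 15
3 → 10
10 → 11
11 → 2
2 → 13
11 → 7
10 → 14
6 → 8
0 → 4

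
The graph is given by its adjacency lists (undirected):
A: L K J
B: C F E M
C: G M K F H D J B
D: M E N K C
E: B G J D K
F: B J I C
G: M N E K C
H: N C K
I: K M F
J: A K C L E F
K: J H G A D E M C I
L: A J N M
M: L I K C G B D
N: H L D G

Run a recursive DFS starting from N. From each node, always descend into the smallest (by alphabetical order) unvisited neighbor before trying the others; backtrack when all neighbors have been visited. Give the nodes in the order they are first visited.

Visit N
N → D
D → C
C → B
B → E
E → G
G → K
K → A
A → J
J → F
F → I
I → M
M → L
K → H

N → D → C → B → E → G → K → A → J → F → I → M → L → H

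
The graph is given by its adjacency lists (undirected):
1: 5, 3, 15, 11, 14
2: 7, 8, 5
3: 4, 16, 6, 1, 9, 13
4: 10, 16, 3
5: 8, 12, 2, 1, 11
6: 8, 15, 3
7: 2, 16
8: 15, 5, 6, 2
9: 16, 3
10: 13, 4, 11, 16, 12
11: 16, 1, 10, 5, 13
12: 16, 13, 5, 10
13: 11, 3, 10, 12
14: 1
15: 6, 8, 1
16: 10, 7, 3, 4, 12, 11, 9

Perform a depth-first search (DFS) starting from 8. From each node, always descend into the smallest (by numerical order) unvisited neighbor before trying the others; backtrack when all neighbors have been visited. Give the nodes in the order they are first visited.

Visit 8
8 → 2
2 → 5
5 → 1
1 → 3
3 → 4
4 → 10
10 → 11
11 → 13
13 → 12
12 → 16
16 → 7
16 → 9
3 → 6
6 → 15
1 → 14

8 → 2 → 5 → 1 → 3 → 4 → 10 → 11 → 13 → 12 → 16 → 7 → 9 → 6 → 15 → 14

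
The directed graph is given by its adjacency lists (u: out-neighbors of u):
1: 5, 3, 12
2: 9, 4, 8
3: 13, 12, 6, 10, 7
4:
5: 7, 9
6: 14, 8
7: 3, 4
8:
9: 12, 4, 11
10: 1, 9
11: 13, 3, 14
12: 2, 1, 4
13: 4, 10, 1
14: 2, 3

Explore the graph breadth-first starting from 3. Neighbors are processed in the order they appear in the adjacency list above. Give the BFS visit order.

3, 13, 12, 6, 10, 7, 4, 1, 2, 14, 8, 9, 5, 11

Visit 3; enqueue 13, 12, 6, 10, 7 → queue [13, 12, 6, 10, 7]
Visit 13; enqueue 4, 1 → queue [12, 6, 10, 7, 4, 1]
Visit 12; enqueue 2 → queue [6, 10, 7, 4, 1, 2]
Visit 6; enqueue 14, 8 → queue [10, 7, 4, 1, 2, 14, 8]
Visit 10; enqueue 9 → queue [7, 4, 1, 2, 14, 8, 9]
Visit 7 → queue [4, 1, 2, 14, 8, 9]
Visit 4 → queue [1, 2, 14, 8, 9]
Visit 1; enqueue 5 → queue [2, 14, 8, 9, 5]
Visit 2 → queue [14, 8, 9, 5]
Visit 14 → queue [8, 9, 5]
Visit 8 → queue [9, 5]
Visit 9; enqueue 11 → queue [5, 11]
Visit 5 → queue [11]
Visit 11 → queue []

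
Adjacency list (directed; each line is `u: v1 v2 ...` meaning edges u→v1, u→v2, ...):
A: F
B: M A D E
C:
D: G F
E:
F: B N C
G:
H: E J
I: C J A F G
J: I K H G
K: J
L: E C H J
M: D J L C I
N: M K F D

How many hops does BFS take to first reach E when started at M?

Level 0: M
Level 1: C, D, I, J, L
Level 2: A, E, F, G, H, K
Level 3: B, N
E first appears at level 2.

2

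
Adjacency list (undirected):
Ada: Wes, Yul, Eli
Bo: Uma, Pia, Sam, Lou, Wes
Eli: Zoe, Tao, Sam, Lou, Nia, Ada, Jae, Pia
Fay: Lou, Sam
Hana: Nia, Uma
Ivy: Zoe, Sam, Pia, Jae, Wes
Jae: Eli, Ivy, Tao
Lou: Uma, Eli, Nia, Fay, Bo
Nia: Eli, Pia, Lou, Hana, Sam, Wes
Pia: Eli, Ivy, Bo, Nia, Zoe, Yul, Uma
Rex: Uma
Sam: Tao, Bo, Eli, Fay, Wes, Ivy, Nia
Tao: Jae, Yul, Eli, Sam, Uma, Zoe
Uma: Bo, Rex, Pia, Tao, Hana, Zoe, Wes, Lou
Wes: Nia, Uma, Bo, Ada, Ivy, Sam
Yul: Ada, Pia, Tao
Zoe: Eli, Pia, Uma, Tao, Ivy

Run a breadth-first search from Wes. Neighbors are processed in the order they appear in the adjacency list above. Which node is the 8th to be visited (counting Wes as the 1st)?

Eli

Visit Wes; enqueue Nia, Uma, Bo, Ada, Ivy, Sam → queue [Nia, Uma, Bo, Ada, Ivy, Sam]
Visit Nia; enqueue Eli, Pia, Lou, Hana → queue [Uma, Bo, Ada, Ivy, Sam, Eli, Pia, Lou, Hana]
Visit Uma; enqueue Rex, Tao, Zoe → queue [Bo, Ada, Ivy, Sam, Eli, Pia, Lou, Hana, Rex, Tao, Zoe]
Visit Bo → queue [Ada, Ivy, Sam, Eli, Pia, Lou, Hana, Rex, Tao, Zoe]
Visit Ada; enqueue Yul → queue [Ivy, Sam, Eli, Pia, Lou, Hana, Rex, Tao, Zoe, Yul]
Visit Ivy; enqueue Jae → queue [Sam, Eli, Pia, Lou, Hana, Rex, Tao, Zoe, Yul, Jae]
Visit Sam; enqueue Fay → queue [Eli, Pia, Lou, Hana, Rex, Tao, Zoe, Yul, Jae, Fay]
Visit Eli → queue [Pia, Lou, Hana, Rex, Tao, Zoe, Yul, Jae, Fay]
Visit Pia → queue [Lou, Hana, Rex, Tao, Zoe, Yul, Jae, Fay]
Visit Lou → queue [Hana, Rex, Tao, Zoe, Yul, Jae, Fay]
Visit Hana → queue [Rex, Tao, Zoe, Yul, Jae, Fay]
Visit Rex → queue [Tao, Zoe, Yul, Jae, Fay]
Visit Tao → queue [Zoe, Yul, Jae, Fay]
Visit Zoe → queue [Yul, Jae, Fay]
Visit Yul → queue [Jae, Fay]
Visit Jae → queue [Fay]
Visit Fay → queue []

Visit order: Wes, Nia, Uma, Bo, Ada, Ivy, Sam, Eli, Pia, Lou, Hana, Rex, Tao, Zoe, Yul, Jae, Fay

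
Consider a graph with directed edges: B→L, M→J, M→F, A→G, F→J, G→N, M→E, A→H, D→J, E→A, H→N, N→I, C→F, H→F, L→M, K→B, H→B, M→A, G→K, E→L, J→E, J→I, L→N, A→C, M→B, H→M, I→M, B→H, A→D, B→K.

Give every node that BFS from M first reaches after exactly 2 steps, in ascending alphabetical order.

Level 0: M
Level 1: A, B, E, F, J
Level 2: C, D, G, H, I, K, L
Level 3: N

C, D, G, H, I, K, L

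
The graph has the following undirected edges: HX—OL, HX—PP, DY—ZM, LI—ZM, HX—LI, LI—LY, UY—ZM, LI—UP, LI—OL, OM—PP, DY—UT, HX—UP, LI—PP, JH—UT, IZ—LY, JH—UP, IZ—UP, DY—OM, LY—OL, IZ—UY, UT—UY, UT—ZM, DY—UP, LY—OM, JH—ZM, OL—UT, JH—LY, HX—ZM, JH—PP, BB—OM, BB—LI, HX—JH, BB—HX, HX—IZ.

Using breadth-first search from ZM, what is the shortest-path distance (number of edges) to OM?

2

Level 0: ZM
Level 1: DY, HX, JH, LI, UT, UY
Level 2: BB, IZ, LY, OL, OM, PP, UP
OM first appears at level 2.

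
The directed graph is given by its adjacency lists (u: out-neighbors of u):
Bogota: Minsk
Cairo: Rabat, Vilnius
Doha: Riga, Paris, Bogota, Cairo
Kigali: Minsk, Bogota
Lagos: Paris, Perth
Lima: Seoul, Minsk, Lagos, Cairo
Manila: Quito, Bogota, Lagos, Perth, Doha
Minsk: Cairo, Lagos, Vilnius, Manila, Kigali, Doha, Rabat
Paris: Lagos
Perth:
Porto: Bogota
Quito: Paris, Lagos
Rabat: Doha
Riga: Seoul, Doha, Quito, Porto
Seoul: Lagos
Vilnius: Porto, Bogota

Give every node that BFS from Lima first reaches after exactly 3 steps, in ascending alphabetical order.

Bogota, Porto, Quito, Riga

Level 0: Lima
Level 1: Cairo, Lagos, Minsk, Seoul
Level 2: Doha, Kigali, Manila, Paris, Perth, Rabat, Vilnius
Level 3: Bogota, Porto, Quito, Riga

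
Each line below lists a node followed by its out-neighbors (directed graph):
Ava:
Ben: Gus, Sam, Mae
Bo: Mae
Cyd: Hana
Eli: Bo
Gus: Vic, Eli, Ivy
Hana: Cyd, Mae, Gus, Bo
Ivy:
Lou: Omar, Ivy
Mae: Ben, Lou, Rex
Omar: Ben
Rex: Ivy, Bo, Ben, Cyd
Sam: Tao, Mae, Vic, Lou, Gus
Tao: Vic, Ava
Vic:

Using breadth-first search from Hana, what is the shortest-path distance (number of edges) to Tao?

Level 0: Hana
Level 1: Bo, Cyd, Gus, Mae
Level 2: Ben, Eli, Ivy, Lou, Rex, Vic
Level 3: Omar, Sam
Level 4: Tao
Level 5: Ava
Tao first appears at level 4.

4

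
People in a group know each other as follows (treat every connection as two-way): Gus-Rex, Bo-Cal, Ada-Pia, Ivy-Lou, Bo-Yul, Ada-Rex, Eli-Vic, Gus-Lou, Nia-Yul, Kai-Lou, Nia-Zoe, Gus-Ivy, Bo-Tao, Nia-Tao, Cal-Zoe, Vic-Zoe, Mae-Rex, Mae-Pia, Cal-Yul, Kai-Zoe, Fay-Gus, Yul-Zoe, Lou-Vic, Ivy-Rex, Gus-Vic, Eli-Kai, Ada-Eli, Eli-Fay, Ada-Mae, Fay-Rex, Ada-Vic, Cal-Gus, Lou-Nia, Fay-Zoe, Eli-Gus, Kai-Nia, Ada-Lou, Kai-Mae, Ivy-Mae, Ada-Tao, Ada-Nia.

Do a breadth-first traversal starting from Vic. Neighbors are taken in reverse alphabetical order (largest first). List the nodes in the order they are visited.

Vic, Zoe, Lou, Gus, Eli, Ada, Yul, Nia, Kai, Fay, Cal, Ivy, Rex, Tao, Pia, Mae, Bo

Visit Vic; enqueue Zoe, Lou, Gus, Eli, Ada → queue [Zoe, Lou, Gus, Eli, Ada]
Visit Zoe; enqueue Yul, Nia, Kai, Fay, Cal → queue [Lou, Gus, Eli, Ada, Yul, Nia, Kai, Fay, Cal]
Visit Lou; enqueue Ivy → queue [Gus, Eli, Ada, Yul, Nia, Kai, Fay, Cal, Ivy]
Visit Gus; enqueue Rex → queue [Eli, Ada, Yul, Nia, Kai, Fay, Cal, Ivy, Rex]
Visit Eli → queue [Ada, Yul, Nia, Kai, Fay, Cal, Ivy, Rex]
Visit Ada; enqueue Tao, Pia, Mae → queue [Yul, Nia, Kai, Fay, Cal, Ivy, Rex, Tao, Pia, Mae]
Visit Yul; enqueue Bo → queue [Nia, Kai, Fay, Cal, Ivy, Rex, Tao, Pia, Mae, Bo]
Visit Nia → queue [Kai, Fay, Cal, Ivy, Rex, Tao, Pia, Mae, Bo]
Visit Kai → queue [Fay, Cal, Ivy, Rex, Tao, Pia, Mae, Bo]
Visit Fay → queue [Cal, Ivy, Rex, Tao, Pia, Mae, Bo]
Visit Cal → queue [Ivy, Rex, Tao, Pia, Mae, Bo]
Visit Ivy → queue [Rex, Tao, Pia, Mae, Bo]
Visit Rex → queue [Tao, Pia, Mae, Bo]
Visit Tao → queue [Pia, Mae, Bo]
Visit Pia → queue [Mae, Bo]
Visit Mae → queue [Bo]
Visit Bo → queue []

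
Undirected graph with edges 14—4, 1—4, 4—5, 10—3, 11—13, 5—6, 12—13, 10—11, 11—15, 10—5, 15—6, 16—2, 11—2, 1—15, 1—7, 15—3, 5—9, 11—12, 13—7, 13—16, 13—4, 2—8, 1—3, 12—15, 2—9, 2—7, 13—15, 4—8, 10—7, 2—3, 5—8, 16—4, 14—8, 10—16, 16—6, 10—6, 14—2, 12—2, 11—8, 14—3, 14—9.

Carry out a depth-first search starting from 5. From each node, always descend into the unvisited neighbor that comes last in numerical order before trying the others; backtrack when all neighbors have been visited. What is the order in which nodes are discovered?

5 10 16 13 15 12 11 8 14 9 2 7 1 4 3 6

Visit 5
5 → 10
10 → 16
16 → 13
13 → 15
15 → 12
12 → 11
11 → 8
8 → 14
14 → 9
9 → 2
2 → 7
7 → 1
1 → 4
1 → 3
15 → 6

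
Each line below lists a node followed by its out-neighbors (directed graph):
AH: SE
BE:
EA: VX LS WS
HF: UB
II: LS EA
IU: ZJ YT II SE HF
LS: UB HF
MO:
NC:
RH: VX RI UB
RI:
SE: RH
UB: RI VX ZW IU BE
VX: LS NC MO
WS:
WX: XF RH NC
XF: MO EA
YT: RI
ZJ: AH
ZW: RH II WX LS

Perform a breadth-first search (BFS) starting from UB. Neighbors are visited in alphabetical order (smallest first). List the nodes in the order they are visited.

Visit UB; enqueue BE, IU, RI, VX, ZW → queue [BE, IU, RI, VX, ZW]
Visit BE → queue [IU, RI, VX, ZW]
Visit IU; enqueue HF, II, SE, YT, ZJ → queue [RI, VX, ZW, HF, II, SE, YT, ZJ]
Visit RI → queue [VX, ZW, HF, II, SE, YT, ZJ]
Visit VX; enqueue LS, MO, NC → queue [ZW, HF, II, SE, YT, ZJ, LS, MO, NC]
Visit ZW; enqueue RH, WX → queue [HF, II, SE, YT, ZJ, LS, MO, NC, RH, WX]
Visit HF → queue [II, SE, YT, ZJ, LS, MO, NC, RH, WX]
Visit II; enqueue EA → queue [SE, YT, ZJ, LS, MO, NC, RH, WX, EA]
Visit SE → queue [YT, ZJ, LS, MO, NC, RH, WX, EA]
Visit YT → queue [ZJ, LS, MO, NC, RH, WX, EA]
Visit ZJ; enqueue AH → queue [LS, MO, NC, RH, WX, EA, AH]
Visit LS → queue [MO, NC, RH, WX, EA, AH]
Visit MO → queue [NC, RH, WX, EA, AH]
Visit NC → queue [RH, WX, EA, AH]
Visit RH → queue [WX, EA, AH]
Visit WX; enqueue XF → queue [EA, AH, XF]
Visit EA; enqueue WS → queue [AH, XF, WS]
Visit AH → queue [XF, WS]
Visit XF → queue [WS]
Visit WS → queue []

UB -> BE -> IU -> RI -> VX -> ZW -> HF -> II -> SE -> YT -> ZJ -> LS -> MO -> NC -> RH -> WX -> EA -> AH -> XF -> WS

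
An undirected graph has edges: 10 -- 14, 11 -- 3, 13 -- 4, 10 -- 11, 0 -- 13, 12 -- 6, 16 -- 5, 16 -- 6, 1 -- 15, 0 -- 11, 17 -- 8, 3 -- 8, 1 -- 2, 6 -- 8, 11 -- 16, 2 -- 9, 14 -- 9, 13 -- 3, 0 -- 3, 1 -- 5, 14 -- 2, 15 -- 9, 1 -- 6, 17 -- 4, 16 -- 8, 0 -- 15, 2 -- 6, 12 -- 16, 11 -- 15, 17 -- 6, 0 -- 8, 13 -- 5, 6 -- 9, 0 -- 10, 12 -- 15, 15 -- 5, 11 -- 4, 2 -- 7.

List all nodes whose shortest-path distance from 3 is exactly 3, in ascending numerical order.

1, 2, 9, 12, 14

Level 0: 3
Level 1: 0, 8, 11, 13
Level 2: 4, 5, 6, 10, 15, 16, 17
Level 3: 1, 2, 9, 12, 14
Level 4: 7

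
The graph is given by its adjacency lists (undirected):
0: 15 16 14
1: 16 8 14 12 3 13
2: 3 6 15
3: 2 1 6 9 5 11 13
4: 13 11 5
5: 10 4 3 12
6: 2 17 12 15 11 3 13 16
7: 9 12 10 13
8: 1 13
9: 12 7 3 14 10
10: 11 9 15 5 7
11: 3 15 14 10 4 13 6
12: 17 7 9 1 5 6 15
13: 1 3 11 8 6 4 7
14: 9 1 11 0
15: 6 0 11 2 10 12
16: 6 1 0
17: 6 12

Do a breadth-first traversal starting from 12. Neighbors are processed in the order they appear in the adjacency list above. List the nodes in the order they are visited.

Visit 12; enqueue 17, 7, 9, 1, 5, 6, 15 → queue [17, 7, 9, 1, 5, 6, 15]
Visit 17 → queue [7, 9, 1, 5, 6, 15]
Visit 7; enqueue 10, 13 → queue [9, 1, 5, 6, 15, 10, 13]
Visit 9; enqueue 3, 14 → queue [1, 5, 6, 15, 10, 13, 3, 14]
Visit 1; enqueue 16, 8 → queue [5, 6, 15, 10, 13, 3, 14, 16, 8]
Visit 5; enqueue 4 → queue [6, 15, 10, 13, 3, 14, 16, 8, 4]
Visit 6; enqueue 2, 11 → queue [15, 10, 13, 3, 14, 16, 8, 4, 2, 11]
Visit 15; enqueue 0 → queue [10, 13, 3, 14, 16, 8, 4, 2, 11, 0]
Visit 10 → queue [13, 3, 14, 16, 8, 4, 2, 11, 0]
Visit 13 → queue [3, 14, 16, 8, 4, 2, 11, 0]
Visit 3 → queue [14, 16, 8, 4, 2, 11, 0]
Visit 14 → queue [16, 8, 4, 2, 11, 0]
Visit 16 → queue [8, 4, 2, 11, 0]
Visit 8 → queue [4, 2, 11, 0]
Visit 4 → queue [2, 11, 0]
Visit 2 → queue [11, 0]
Visit 11 → queue [0]
Visit 0 → queue []

12 → 17 → 7 → 9 → 1 → 5 → 6 → 15 → 10 → 13 → 3 → 14 → 16 → 8 → 4 → 2 → 11 → 0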